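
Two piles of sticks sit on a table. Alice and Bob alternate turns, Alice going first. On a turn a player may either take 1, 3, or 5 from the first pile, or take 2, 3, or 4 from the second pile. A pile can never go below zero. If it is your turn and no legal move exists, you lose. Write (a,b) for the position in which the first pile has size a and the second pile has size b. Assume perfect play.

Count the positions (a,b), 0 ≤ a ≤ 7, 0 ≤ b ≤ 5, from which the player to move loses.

16

Label each position W (a win for the player to move) or L (a loss). A position with no legal move is L; any other position is W exactly when some move reaches an L, and L when every move reaches a W.
Every move lowers a or b (never raises either), so fill the grid row by row in increasing a, and left to right within a row: each cell's successors are then already labelled.
      b=0  b=1  b=2  b=3  b=4  b=5
a=0:    L    L    W    W    W    W
a=1:    W    W    L    L    W    W
a=2:    L    L    W    W    W    W
a=3:    W    W    L    L    W    W
a=4:    L    L    W    W    W    W
a=5:    W    W    L    L    W    W
a=6:    L    L    W    W    W    W
a=7:    W    W    L    L    W    W
Cells with no legal move (terminal, hence L): (0,0), (0,1).
The remaining L cells, each justified by listing all of its moves:
(1,2): moves to (0,2)(W), (1,0)(W); every one is W ⇒ L
(1,3): moves to (0,3)(W), (1,1)(W), (1,0)(W); every one is W ⇒ L
(2,0): the only move is to (1,0)(W), a W ⇒ L
(2,1): the only move is to (1,1)(W), a W ⇒ L
(3,2): moves to (2,2)(W), (0,2)(W), (3,0)(W); every one is W ⇒ L
(3,3): moves to (2,3)(W), (0,3)(W), (3,1)(W), (3,0)(W); every one is W ⇒ L
(4,0): moves to (3,0)(W), (1,0)(W); every one is W ⇒ L
(4,1): moves to (3,1)(W), (1,1)(W); every one is W ⇒ L
(5,2): moves to (4,2)(W), (2,2)(W), (0,2)(W), (5,0)(W); every one is W ⇒ L
(5,3): moves to (4,3)(W), (2,3)(W), (0,3)(W), (5,1)(W), (5,0)(W); every one is W ⇒ L
(6,0): moves to (5,0)(W), (3,0)(W), (1,0)(W); every one is W ⇒ L
(6,1): moves to (5,1)(W), (3,1)(W), (1,1)(W); every one is W ⇒ L
(7,2): moves to (6,2)(W), (4,2)(W), (2,2)(W), (7,0)(W); every one is W ⇒ L
(7,3): moves to (6,3)(W), (4,3)(W), (2,3)(W), (7,1)(W), (7,0)(W); every one is W ⇒ L
Every other cell has at least one move into one of the L cells above, so it is W.
L cells per row: a=0: 2, a=1: 2, a=2: 2, a=3: 2, a=4: 2, a=5: 2, a=6: 2, a=7: 2; total 16.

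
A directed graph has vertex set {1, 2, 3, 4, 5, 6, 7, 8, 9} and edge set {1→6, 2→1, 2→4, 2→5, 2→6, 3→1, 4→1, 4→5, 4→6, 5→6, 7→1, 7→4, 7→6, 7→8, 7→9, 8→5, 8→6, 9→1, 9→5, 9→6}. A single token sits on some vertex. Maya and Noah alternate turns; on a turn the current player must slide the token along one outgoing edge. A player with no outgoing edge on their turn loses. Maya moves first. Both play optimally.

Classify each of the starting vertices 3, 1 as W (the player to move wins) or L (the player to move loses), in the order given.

Label each position W (a win for the player to move) or L (a loss). A position with no legal move is L; any other position is W exactly when some move reaches an L, and L when every move reaches a W.
Every edge goes from a vertex to one that appears earlier in the order 6, 1, 5, 9, 8, 4, 2, 7, 3, so processing vertices in that order labels each vertex after all of its successors.
6: no outgoing edge → L
1: can move to 6, which is L ⇒ W
5: can move to 6, which is L ⇒ W
9: can move to 6, which is L ⇒ W
8: can move to 6, which is L ⇒ W
4: can move to 6, which is L ⇒ W
2: can move to 6, which is L ⇒ W
7: can move to 6, which is L ⇒ W
3: the only move is to 1(W), a W ⇒ L

3: L, 1: W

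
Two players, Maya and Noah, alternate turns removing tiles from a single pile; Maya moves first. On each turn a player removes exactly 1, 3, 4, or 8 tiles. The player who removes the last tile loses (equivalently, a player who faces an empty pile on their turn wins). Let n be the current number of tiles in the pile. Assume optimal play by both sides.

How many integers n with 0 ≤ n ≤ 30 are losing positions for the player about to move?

Positions with no move are W. A position that does have a move is losing for the player to move precisely when every available move leads to a winning position for the opponent. Fill in the labels:
n=0: no move; the opponent has just taken the last tile and therefore loses → W
n=1: L (sole option 0(W) is W)
n=2: W (go to 1, an L position)
n=3: L (options 2(W), 0(W) are all W)
n=4: W (go to 3, an L position)
n=5: W (go to 1, an L position)
n=6: W (go to 3, an L position)
n=7: W (go to 3, an L position)
n=8: L (options 7(W), 5(W), 4(W), 0(W) are all W)
n=9: W (go to 8, an L position)
n=10: L (options 9(W), 7(W), 6(W), 2(W) are all W)
n=11: W (go to 10, an L position)
n=12: W (go to 8, an L position)
n=13: W (go to 10, an L position)
n=14: W (go to 10, an L position)
n=15: L (options 14(W), 12(W), 11(W), 7(W) are all W)
n=16: W (go to 15, an L position)
n=17: L (options 16(W), 14(W), 13(W), 9(W) are all W)
n=18: W (go to 17, an L position)
n=19: W (go to 15, an L position)
n=20: W (go to 17, an L position)
n=21: W (go to 17, an L position)
n=22: L (options 21(W), 19(W), 18(W), 14(W) are all W)
n=23: W (go to 22, an L position)
n=24: L (options 23(W), 21(W), 20(W), 16(W) are all W)
n=25: W (go to 24, an L position)
n=26: W (go to 22, an L position)
n=27: W (go to 24, an L position)
n=28: W (go to 24, an L position)
n=29: L (options 28(W), 26(W), 25(W), 21(W) are all W)
n=30: W (go to 29, an L position)
L entries with 0 ≤ n ≤ 30: n = 1, 3, 8, 10, 15, 17, 22, 24, 29; that makes 9.

9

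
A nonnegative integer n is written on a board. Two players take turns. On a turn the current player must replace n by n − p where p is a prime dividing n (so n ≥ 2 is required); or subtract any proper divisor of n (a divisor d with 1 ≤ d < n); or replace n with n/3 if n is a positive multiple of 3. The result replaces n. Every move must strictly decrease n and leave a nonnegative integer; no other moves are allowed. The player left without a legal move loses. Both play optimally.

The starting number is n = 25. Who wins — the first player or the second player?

The first player wins.

Work bottom-up. With no move the player to move loses. Otherwise the position is W if at least one move leads to an L position for the opponent, and L if every move leads to a W.
n=0: no move → L
n=1: no move → L
n=2: W (go to 0, an L position)
n=3: W (go to 0, an L position)
n=4: L (options 2(W), 3(W) are all W)
n=5: W (go to 0, an L position)
n=6: W (go to 4, an L position)
n=7: W (go to 0, an L position)
n=8: W (go to 4, an L position)
n=9: L (options 3(W), 6(W), 8(W) are all W)
n=10: W (go to 9, an L position)
n=11: W (go to 0, an L position)
n=12: W (go to 4, an L position)
n=13: W (go to 0, an L position)
n=14: L (options 7(W), 12(W), 13(W) are all W)
n=15: W (go to 14, an L position)
n=16: W (go to 14, an L position)
n=17: W (go to 0, an L position)
n=18: W (go to 9, an L position)
n=19: W (go to 0, an L position)
n=20: L (options 10(W), 15(W), 16(W), 18(W), 19(W) are all W)
n=21: W (go to 14, an L position)
n=22: W (go to 20, an L position)
n=23: W (go to 0, an L position)
n=24: W (go to 20, an L position)
n=25: W (go to 20, an L position)
From 25 the player to move can move to 20, reaching an L position.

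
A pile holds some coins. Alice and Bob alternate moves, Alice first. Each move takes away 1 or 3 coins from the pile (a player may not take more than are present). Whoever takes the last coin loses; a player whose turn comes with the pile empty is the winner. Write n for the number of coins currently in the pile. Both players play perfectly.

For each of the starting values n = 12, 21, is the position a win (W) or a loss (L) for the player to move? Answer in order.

12: W, 21: L

Use the standard recursion: the mover wins at a terminal position; elsewhere, the mover wins exactly when some move hands the opponent an L position.
n=0: no move; the opponent has just taken the last coin and therefore loses → W
n=1: the only move is to 0(W), a W ⇒ L
n=2: can move to 1, which is L ⇒ W
n=3: moves to 2(W), 0(W); every one is W ⇒ L
n=4: can move to 3, which is L ⇒ W
n=5: moves to 4(W), 2(W); every one is W ⇒ L
n=6: can move to 5, which is L ⇒ W
n=7: moves to 6(W), 4(W); every one is W ⇒ L
n=8: can move to 7, which is L ⇒ W
n=9: moves to 8(W), 6(W); every one is W ⇒ L
n=10: can move to 9, which is L ⇒ W
n=11: moves to 10(W), 8(W); every one is W ⇒ L
n=12: can move to 11, which is L ⇒ W
n=13: moves to 12(W), 10(W); every one is W ⇒ L
n=14: can move to 13, which is L ⇒ W
n=15: moves to 14(W), 12(W); every one is W ⇒ L
n=16: can move to 15, which is L ⇒ W
n=17: moves to 16(W), 14(W); every one is W ⇒ L
n=18: can move to 17, which is L ⇒ W
n=19: moves to 18(W), 16(W); every one is W ⇒ L
n=20: can move to 19, which is L ⇒ W
n=21: moves to 20(W), 18(W); every one is W ⇒ L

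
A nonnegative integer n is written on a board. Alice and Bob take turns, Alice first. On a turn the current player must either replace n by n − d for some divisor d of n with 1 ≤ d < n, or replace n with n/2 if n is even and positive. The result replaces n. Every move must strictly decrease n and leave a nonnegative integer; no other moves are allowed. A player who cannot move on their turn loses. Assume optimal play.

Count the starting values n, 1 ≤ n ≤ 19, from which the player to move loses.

10

Use the standard recursion: the mover loses at a terminal position; elsewhere, the mover wins exactly when some move hands the opponent an L position.
n=0: no move → L
n=1: no move → L
n=2: reaches L-position 1 → W
n=3: only reaches 2(W), which is W → L
n=4: reaches L-position 3 → W
n=5: only reaches 4(W), which is W → L
n=6: reaches L-position 3 → W
n=7: only reaches 6(W), which is W → L
n=8: reaches L-position 7 → W
n=9: only reaches 6(W), 8(W), all W → L
n=10: reaches L-position 5 → W
n=11: only reaches 10(W), which is W → L
n=12: reaches L-position 9 → W
n=13: only reaches 12(W), which is W → L
n=14: reaches L-position 7 → W
n=15: only reaches 10(W), 12(W), 14(W), all W → L
n=16: reaches L-position 15 → W
n=17: only reaches 16(W), which is W → L
n=18: reaches L-position 9 → W
n=19: only reaches 18(W), which is W → L
L entries with 1 ≤ n ≤ 19 (n=0 is outside the asked range and is not counted): n = 1, 3, 5, 7, 9, 11, 13, 15, 17, 19; that makes 10.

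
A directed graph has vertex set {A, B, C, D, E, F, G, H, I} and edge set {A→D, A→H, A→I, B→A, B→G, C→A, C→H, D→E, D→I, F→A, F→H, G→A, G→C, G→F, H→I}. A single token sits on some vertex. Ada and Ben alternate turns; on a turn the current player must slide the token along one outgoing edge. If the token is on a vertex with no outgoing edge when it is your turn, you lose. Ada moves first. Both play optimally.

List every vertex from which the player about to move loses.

Compute win/loss labels from the base case upward. A position with no move is L. Any other position is W if it can reach an L in one move, else L.
Every edge goes from a vertex to one that appears earlier in the order E, I, D, H, A, F, C, G, B, so processing vertices in that order labels each vertex after all of its successors.
E: no outgoing edge → L
I: no outgoing edge → L
D: →I(L), so W
H: →I(L), so W
A: →I(L), so W
F: →A(W), H(W) — all W, so L
C: →A(W), H(W) — all W, so L
G: →C(L), so W
B: →G(W), A(W) — all W, so L
Reading off the rows marked L gives the requested list; there are 5 such vertices.

B, C, E, F, I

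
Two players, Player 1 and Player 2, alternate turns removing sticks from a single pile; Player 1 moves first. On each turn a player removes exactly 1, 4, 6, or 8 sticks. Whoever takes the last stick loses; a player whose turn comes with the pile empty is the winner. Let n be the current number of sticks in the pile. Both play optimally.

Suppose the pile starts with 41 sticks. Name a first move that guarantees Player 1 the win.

Positions with no move are W. A position that does have a move is losing for the player to move precisely when every available move leads to a winning position for the opponent. Fill in the labels:
n=0: no move; the opponent has just taken the last stick and therefore loses → W
n=1: the only move is to 0(W), a W ⇒ L
n=2: can move to 1, which is L ⇒ W
n=3: the only move is to 2(W), a W ⇒ L
n=4: can move to 3, which is L ⇒ W
n=5: can move to 1, which is L ⇒ W
n=6: moves to 5(W), 2(W), 0(W); every one is W ⇒ L
n=7: can move to 6, which is L ⇒ W
n=8: moves to 7(W), 4(W), 2(W), 0(W); every one is W ⇒ L
n=9: can move to 8, which is L ⇒ W
n=10: can move to 6, which is L ⇒ W
n=11: can move to 3, which is L ⇒ W
n=12: can move to 8, which is L ⇒ W
n=13: moves to 12(W), 9(W), 7(W), 5(W); every one is W ⇒ L
n=14: can move to 13, which is L ⇒ W
n=15: moves to 14(W), 11(W), 9(W), 7(W); every one is W ⇒ L
n=16: can move to 15, which is L ⇒ W
n=17: can move to 13, which is L ⇒ W
n=18: moves to 17(W), 14(W), 12(W), 10(W); every one is W ⇒ L
n=19: can move to 18, which is L ⇒ W
n=20: moves to 19(W), 16(W), 14(W), 12(W); every one is W ⇒ L
n=21: can move to 20, which is L ⇒ W
n=22: can move to 18, which is L ⇒ W
n=23: can move to 15, which is L ⇒ W
n=24: can move to 20, which is L ⇒ W
n=25: moves to 24(W), 21(W), 19(W), 17(W); every one is W ⇒ L
n=26: can move to 25, which is L ⇒ W
n=27: moves to 26(W), 23(W), 21(W), 19(W); every one is W ⇒ L
n=28: can move to 27, which is L ⇒ W
n=29: can move to 25, which is L ⇒ W
n=30: moves to 29(W), 26(W), 24(W), 22(W); every one is W ⇒ L
n=31: can move to 30, which is L ⇒ W
n=32: moves to 31(W), 28(W), 26(W), 24(W); every one is W ⇒ L
n=33: can move to 32, which is L ⇒ W
n=34: can move to 30, which is L ⇒ W
n=35: can move to 27, which is L ⇒ W
n=36: can move to 32, which is L ⇒ W
n=37: moves to 36(W), 33(W), 31(W), 29(W); every one is W ⇒ L
n=38: can move to 37, which is L ⇒ W
n=39: moves to 38(W), 35(W), 33(W), 31(W); every one is W ⇒ L
n=40: can move to 39, which is L ⇒ W
n=41: can move to 37, which is L ⇒ W
From 41, the L positions reachable in one move are: 37.

Remove 4, leaving 37.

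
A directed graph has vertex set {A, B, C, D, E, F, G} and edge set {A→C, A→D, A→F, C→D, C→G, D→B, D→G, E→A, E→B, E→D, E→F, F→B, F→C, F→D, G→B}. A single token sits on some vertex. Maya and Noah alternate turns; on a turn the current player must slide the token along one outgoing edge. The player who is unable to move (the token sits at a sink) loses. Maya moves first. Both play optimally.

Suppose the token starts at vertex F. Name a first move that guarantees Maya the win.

Compute win/loss labels from the base case upward. A position with no move is L. Any other position is W if it can reach an L in one move, else L.
Every edge goes from a vertex to one that appears earlier in the order B, G, D, C, F, A, E, so processing vertices in that order labels each vertex after all of its successors.
B: no outgoing edge → L
G: can move to B, which is L ⇒ W
D: can move to B, which is L ⇒ W
C: moves to D(W), G(W); every one is W ⇒ L
F: can move to C, which is L ⇒ W
A: can move to C, which is L ⇒ W
E: can move to B, which is L ⇒ W
From F, the L positions reachable in one move are: C, B. Any move reaching one of these is winning.

Move to C.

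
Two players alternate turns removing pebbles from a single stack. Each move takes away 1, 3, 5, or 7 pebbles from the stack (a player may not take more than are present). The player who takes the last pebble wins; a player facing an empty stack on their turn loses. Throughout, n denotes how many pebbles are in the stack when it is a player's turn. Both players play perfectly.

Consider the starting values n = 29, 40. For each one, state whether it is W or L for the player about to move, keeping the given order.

29: W, 40: L

Work bottom-up. With no move the player to move loses. Otherwise the position is W if at least one move leads to an L position for the opponent, and L if every move leads to a W.
n=0: no move → L
n=1: W (go to 0, an L position)
n=2: L (sole option 1(W) is W)
n=3: W (go to 2, an L position)
n=4: L (options 3(W), 1(W) are all W)
n=5: W (go to 4, an L position)
n=6: L (options 5(W), 3(W), 1(W) are all W)
n=7: W (go to 6, an L position)
n=8: L (options 7(W), 5(W), 3(W), 1(W) are all W)
n=9: W (go to 8, an L position)
n=10: L (options 9(W), 7(W), 5(W), 3(W) are all W)
n=11: W (go to 10, an L position)
n=12: L (options 11(W), 9(W), 7(W), 5(W) are all W)
n=13: W (go to 12, an L position)
n=14: L (options 13(W), 11(W), 9(W), 7(W) are all W)
n=15: W (go to 14, an L position)
n=16: L (options 15(W), 13(W), 11(W), 9(W) are all W)
n=17: W (go to 16, an L position)
n=18: L (options 17(W), 15(W), 13(W), 11(W) are all W)
n=19: W (go to 18, an L position)
n=20: L (options 19(W), 17(W), 15(W), 13(W) are all W)
n=21: W (go to 20, an L position)
n=22: L (options 21(W), 19(W), 17(W), 15(W) are all W)
n=23: W (go to 22, an L position)
n=24: L (options 23(W), 21(W), 19(W), 17(W) are all W)
n=25: W (go to 24, an L position)
n=26: L (options 25(W), 23(W), 21(W), 19(W) are all W)
n=27: W (go to 26, an L position)
n=28: L (options 27(W), 25(W), 23(W), 21(W) are all W)
n=29: W (go to 28, an L position)
n=30: L (options 29(W), 27(W), 25(W), 23(W) are all W)
n=31: W (go to 30, an L position)
n=32: L (options 31(W), 29(W), 27(W), 25(W) are all W)
n=33: W (go to 32, an L position)
n=34: L (options 33(W), 31(W), 29(W), 27(W) are all W)
n=35: W (go to 34, an L position)
n=36: L (options 35(W), 33(W), 31(W), 29(W) are all W)
n=37: W (go to 36, an L position)
n=38: L (options 37(W), 35(W), 33(W), 31(W) are all W)
n=39: W (go to 38, an L position)
n=40: L (options 39(W), 37(W), 35(W), 33(W) are all W)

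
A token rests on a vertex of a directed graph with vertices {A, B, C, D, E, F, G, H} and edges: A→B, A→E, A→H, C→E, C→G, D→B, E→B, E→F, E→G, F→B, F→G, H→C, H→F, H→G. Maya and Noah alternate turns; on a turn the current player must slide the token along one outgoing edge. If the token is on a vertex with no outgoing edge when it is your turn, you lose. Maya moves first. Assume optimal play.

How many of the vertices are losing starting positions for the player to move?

Use the standard recursion: the mover loses at a terminal position; elsewhere, the mover wins exactly when some move hands the opponent an L position.
Every edge goes from a vertex to one that appears earlier in the order G, B, F, E, C, H, A, D, so processing vertices in that order labels each vertex after all of its successors.
G: no outgoing edge → L
B: no outgoing edge → L
F: W (go to B, an L position)
E: W (go to B, an L position)
C: W (go to G, an L position)
H: W (go to G, an L position)
A: W (go to B, an L position)
D: W (go to B, an L position)
The L vertices are B, G; that is 2 in all.

2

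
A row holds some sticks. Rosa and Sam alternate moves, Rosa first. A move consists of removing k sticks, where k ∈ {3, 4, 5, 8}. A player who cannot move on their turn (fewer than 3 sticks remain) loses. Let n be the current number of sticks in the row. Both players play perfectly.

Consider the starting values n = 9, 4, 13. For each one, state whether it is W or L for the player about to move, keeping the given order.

Work bottom-up. With no move the player to move loses. Otherwise the position is W if at least one move leads to an L position for the opponent, and L if every move leads to a W.
n=0: no move → L
n=1: no move → L
n=2: no move → L
n=3: reaches L-position 0 → W
n=4: reaches L-position 1 → W
n=5: reaches L-position 2 → W
n=6: reaches L-position 2 → W
n=7: reaches L-position 2 → W
n=8: reaches L-position 0 → W
n=9: reaches L-position 1 → W
n=10: reaches L-position 2 → W
n=11: only reaches 8(W), 7(W), 6(W), 3(W), all W → L
n=12: only reaches 9(W), 8(W), 7(W), 4(W), all W → L
n=13: only reaches 10(W), 9(W), 8(W), 5(W), all W → L

9: W, 4: W, 13: L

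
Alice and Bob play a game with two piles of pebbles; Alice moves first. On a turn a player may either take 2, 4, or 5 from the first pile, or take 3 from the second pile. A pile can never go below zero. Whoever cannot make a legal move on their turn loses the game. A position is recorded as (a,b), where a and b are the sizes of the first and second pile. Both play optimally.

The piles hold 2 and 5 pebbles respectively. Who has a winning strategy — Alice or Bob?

Bob wins.

Compute win/loss labels from the base case upward. A position with no move is L. Any other position is W if it can reach an L in one move, else L.
No move ever increases a pile, so every position that can arise here has a ≤ 2 and b ≤ 5; it is enough to label the cells with 0 ≤ a ≤ 2 and 0 ≤ b ≤ 5.
Every move lowers a or b (never raises either), so fill the grid row by row in increasing a, and left to right within a row: each cell's successors are then already labelled.
      b=0  b=1  b=2  b=3  b=4  b=5
a=0:    L    L    L    W    W    W
a=1:    L    L    L    W    W    W
a=2:    W    W    W    L    L    L
Cells with no legal move (terminal, hence L): (0,0), (0,1), (0,2), (1,0), (1,1), (1,2).
The remaining L cells, each justified by listing all of its moves:
(2,3): moves to (0,3)(W), (2,0)(W); every one is W ⇒ L
(2,4): moves to (0,4)(W), (2,1)(W); every one is W ⇒ L
(2,5): moves to (0,5)(W), (2,2)(W); every one is W ⇒ L
Every other cell has at least one move into one of the L cells above, so it is W.
The starting position (2,5) is L: whatever Alice does, the opponent receives a W position.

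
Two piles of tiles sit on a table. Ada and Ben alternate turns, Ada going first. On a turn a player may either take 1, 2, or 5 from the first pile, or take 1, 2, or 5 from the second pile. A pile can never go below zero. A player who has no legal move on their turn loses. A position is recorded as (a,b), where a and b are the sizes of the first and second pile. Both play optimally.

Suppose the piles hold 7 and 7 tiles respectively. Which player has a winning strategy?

Build the W/L table. Terminal = L. A non-terminal position is W if it has a move to some L; otherwise it is L.
No move ever increases a pile, so every position that can arise here has a ≤ 7 and b ≤ 7; it is enough to label the cells with 0 ≤ a ≤ 7 and 0 ≤ b ≤ 7.
Every move lowers a or b (never raises either), so fill the grid row by row in increasing a, and left to right within a row: each cell's successors are then already labelled.
      b=0  b=1  b=2  b=3  b=4  b=5  b=6  b=7
a=0:    L    W    W    L    W    W    L    W
a=1:    W    L    W    W    L    W    W    L
a=2:    W    W    L    W    W    L    W    W
a=3:    L    W    W    L    W    W    L    W
a=4:    W    L    W    W    L    W    W    L
a=5:    W    W    L    W    W    L    W    W
a=6:    L    W    W    L    W    W    L    W
a=7:    W    L    W    W    L    W    W    L
Cells with no legal move (terminal, hence L): (0,0).
The remaining L cells, each justified by listing all of its moves:
(0,3): L (options (0,2)(W), (0,1)(W) are all W)
(0,6): L (options (0,5)(W), (0,4)(W), (0,1)(W) are all W)
(1,1): L (options (0,1)(W), (1,0)(W) are all W)
(1,4): L (options (0,4)(W), (1,3)(W), (1,2)(W) are all W)
(1,7): L (options (0,7)(W), (1,6)(W), (1,5)(W), (1,2)(W) are all W)
(2,2): L (options (1,2)(W), (0,2)(W), (2,1)(W), (2,0)(W) are all W)
(2,5): L (options (1,5)(W), (0,5)(W), (2,4)(W), (2,3)(W), (2,0)(W) are all W)
(3,0): L (options (2,0)(W), (1,0)(W) are all W)
(3,3): L (options (2,3)(W), (1,3)(W), (3,2)(W), (3,1)(W) are all W)
(3,6): L (options (2,6)(W), (1,6)(W), (3,5)(W), (3,4)(W), (3,1)(W) are all W)
(4,1): L (options (3,1)(W), (2,1)(W), (4,0)(W) are all W)
(4,4): L (options (3,4)(W), (2,4)(W), (4,3)(W), (4,2)(W) are all W)
(4,7): L (options (3,7)(W), (2,7)(W), (4,6)(W), (4,5)(W), (4,2)(W) are all W)
(5,2): L (options (4,2)(W), (3,2)(W), (0,2)(W), (5,1)(W), (5,0)(W) are all W)
(5,5): L (options (4,5)(W), (3,5)(W), (0,5)(W), (5,4)(W), (5,3)(W), (5,0)(W) are all W)
(6,0): L (options (5,0)(W), (4,0)(W), (1,0)(W) are all W)
(6,3): L (options (5,3)(W), (4,3)(W), (1,3)(W), (6,2)(W), (6,1)(W) are all W)
(6,6): L (options (5,6)(W), (4,6)(W), (1,6)(W), (6,5)(W), (6,4)(W), (6,1)(W) are all W)
(7,1): L (options (6,1)(W), (5,1)(W), (2,1)(W), (7,0)(W) are all W)
(7,4): L (options (6,4)(W), (5,4)(W), (2,4)(W), (7,3)(W), (7,2)(W) are all W)
(7,7): L (options (6,7)(W), (5,7)(W), (2,7)(W), (7,6)(W), (7,5)(W), (7,2)(W) are all W)
Every other cell has at least one move into one of the L cells above, so it is W.
Every move from (7,7) reaches a W position, so the mover loses.

Ben wins.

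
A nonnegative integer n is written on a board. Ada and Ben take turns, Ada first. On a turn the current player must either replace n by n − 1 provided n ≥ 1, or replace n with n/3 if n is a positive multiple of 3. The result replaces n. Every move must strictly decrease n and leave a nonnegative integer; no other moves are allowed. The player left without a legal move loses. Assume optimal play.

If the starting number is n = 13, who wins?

Work bottom-up. With no move the player to move loses. Otherwise the position is W if at least one move leads to an L position for the opponent, and L if every move leads to a W.
n=0: no move → L
n=1: can move to 0, which is L ⇒ W
n=2: the only move is to 1(W), a W ⇒ L
n=3: can move to 2, which is L ⇒ W
n=4: the only move is to 3(W), a W ⇒ L
n=5: can move to 4, which is L ⇒ W
n=6: can move to 2, which is L ⇒ W
n=7: the only move is to 6(W), a W ⇒ L
n=8: can move to 7, which is L ⇒ W
n=9: moves to 3(W), 8(W); every one is W ⇒ L
n=10: can move to 9, which is L ⇒ W
n=11: the only move is to 10(W), a W ⇒ L
n=12: can move to 4, which is L ⇒ W
n=13: the only move is to 12(W), a W ⇒ L
Every move from 13 reaches a W position, so the mover loses.

Ben wins.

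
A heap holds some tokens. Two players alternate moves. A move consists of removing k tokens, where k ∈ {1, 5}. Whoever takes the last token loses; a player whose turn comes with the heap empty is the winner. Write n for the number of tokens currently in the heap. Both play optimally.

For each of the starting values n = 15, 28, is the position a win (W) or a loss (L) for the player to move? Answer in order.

Compute win/loss labels from the base case upward. A position with no move is W. Any other position is W if it can reach an L in one move, else L.
n=0: no move; the opponent has just taken the last token and therefore loses → W
n=1: →0(W) only, which is W, so L
n=2: →1(L), so W
n=3: →2(W) only, which is W, so L
n=4: →3(L), so W
n=5: →4(W), 0(W) — all W, so L
n=6: →5(L), so W
n=7: →6(W), 2(W) — all W, so L
n=8: →7(L), so W
n=9: →8(W), 4(W) — all W, so L
n=10: →9(L), so W
n=11: →10(W), 6(W) — all W, so L
n=12: →11(L), so W
n=13: →12(W), 8(W) — all W, so L
n=14: →13(L), so W
n=15: →14(W), 10(W) — all W, so L
n=16: →15(L), so W
n=17: →16(W), 12(W) — all W, so L
n=18: →17(L), so W
n=19: →18(W), 14(W) — all W, so L
n=20: →19(L), so W
n=21: →20(W), 16(W) — all W, so L
n=22: →21(L), so W
n=23: →22(W), 18(W) — all W, so L
n=24: →23(L), so W
n=25: →24(W), 20(W) — all W, so L
n=26: →25(L), so W
n=27: →26(W), 22(W) — all W, so L
n=28: →27(L), so W

15: L, 28: W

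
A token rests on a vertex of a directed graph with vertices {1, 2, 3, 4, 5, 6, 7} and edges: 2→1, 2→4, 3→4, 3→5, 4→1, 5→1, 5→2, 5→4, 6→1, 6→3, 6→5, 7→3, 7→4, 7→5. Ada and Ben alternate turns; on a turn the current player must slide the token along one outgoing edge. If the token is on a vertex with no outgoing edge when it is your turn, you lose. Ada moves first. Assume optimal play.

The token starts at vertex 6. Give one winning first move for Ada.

Positions with no move are L. A position that does have a move is losing for the player to move precisely when every available move leads to a winning position for the opponent. Fill in the labels:
Every edge goes from a vertex to one that appears earlier in the order 1, 4, 2, 5, 3, 7, 6, so processing vertices in that order labels each vertex after all of its successors.
1: no outgoing edge → L
4: can move to 1, which is L ⇒ W
2: can move to 1, which is L ⇒ W
5: can move to 1, which is L ⇒ W
3: moves to 5(W), 4(W); every one is W ⇒ L
7: can move to 3, which is L ⇒ W
6: can move to 3, which is L ⇒ W
From 6, the L positions reachable in one move are: 3, 1. Any move reaching one of these is winning.

Move to 3.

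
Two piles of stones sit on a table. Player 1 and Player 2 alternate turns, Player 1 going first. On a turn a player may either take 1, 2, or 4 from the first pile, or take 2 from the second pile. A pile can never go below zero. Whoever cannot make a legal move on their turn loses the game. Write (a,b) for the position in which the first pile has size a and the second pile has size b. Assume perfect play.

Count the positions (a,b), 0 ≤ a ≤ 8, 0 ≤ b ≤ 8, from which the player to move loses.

27

Work bottom-up. With no move the player to move loses. Otherwise the position is W if at least one move leads to an L position for the opponent, and L if every move leads to a W.
Every move lowers a or b (never raises either), so fill the grid row by row in increasing a, and left to right within a row: each cell's successors are then already labelled.
      b=0  b=1  b=2  b=3  b=4  b=5  b=6  b=7  b=8
a=0:    L    L    W    W    L    L    W    W    L
a=1:    W    W    L    L    W    W    L    L    W
a=2:    W    W    W    W    W    W    W    W    W
a=3:    L    L    W    W    L    L    W    W    L
a=4:    W    W    L    L    W    W    L    L    W
a=5:    W    W    W    W    W    W    W    W    W
a=6:    L    L    W    W    L    L    W    W    L
a=7:    W    W    L    L    W    W    L    L    W
a=8:    W    W    W    W    W    W    W    W    W
Cells with no legal move (terminal, hence L): (0,0), (0,1).
The remaining L cells, each justified by listing all of its moves:
(0,4): →(0,2)(W) only, which is W, so L
(0,5): →(0,3)(W) only, which is W, so L
(0,8): →(0,6)(W) only, which is W, so L
(1,2): →(0,2)(W), (1,0)(W) — all W, so L
(1,3): →(0,3)(W), (1,1)(W) — all W, so L
(1,6): →(0,6)(W), (1,4)(W) — all W, so L
(1,7): →(0,7)(W), (1,5)(W) — all W, so L
(3,0): →(2,0)(W), (1,0)(W) — all W, so L
(3,1): →(2,1)(W), (1,1)(W) — all W, so L
(3,4): →(2,4)(W), (1,4)(W), (3,2)(W) — all W, so L
(3,5): →(2,5)(W), (1,5)(W), (3,3)(W) — all W, so L
(3,8): →(2,8)(W), (1,8)(W), (3,6)(W) — all W, so L
(4,2): →(3,2)(W), (2,2)(W), (0,2)(W), (4,0)(W) — all W, so L
(4,3): →(3,3)(W), (2,3)(W), (0,3)(W), (4,1)(W) — all W, so L
(4,6): →(3,6)(W), (2,6)(W), (0,6)(W), (4,4)(W) — all W, so L
(4,7): →(3,7)(W), (2,7)(W), (0,7)(W), (4,5)(W) — all W, so L
(6,0): →(5,0)(W), (4,0)(W), (2,0)(W) — all W, so L
(6,1): →(5,1)(W), (4,1)(W), (2,1)(W) — all W, so L
(6,4): →(5,4)(W), (4,4)(W), (2,4)(W), (6,2)(W) — all W, so L
(6,5): →(5,5)(W), (4,5)(W), (2,5)(W), (6,3)(W) — all W, so L
(6,8): →(5,8)(W), (4,8)(W), (2,8)(W), (6,6)(W) — all W, so L
(7,2): →(6,2)(W), (5,2)(W), (3,2)(W), (7,0)(W) — all W, so L
(7,3): →(6,3)(W), (5,3)(W), (3,3)(W), (7,1)(W) — all W, so L
(7,6): →(6,6)(W), (5,6)(W), (3,6)(W), (7,4)(W) — all W, so L
(7,7): →(6,7)(W), (5,7)(W), (3,7)(W), (7,5)(W) — all W, so L
Every other cell has at least one move into one of the L cells above, so it is W.
L cells per row: a=0: 5, a=1: 4, a=2: 0, a=3: 5, a=4: 4, a=5: 0, a=6: 5, a=7: 4, a=8: 0; total 27.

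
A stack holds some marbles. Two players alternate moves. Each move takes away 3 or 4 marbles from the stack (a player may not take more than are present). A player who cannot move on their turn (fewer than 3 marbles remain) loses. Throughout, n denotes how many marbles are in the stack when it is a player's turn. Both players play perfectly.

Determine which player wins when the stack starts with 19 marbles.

The first player wins.

Label each position W (a win for the player to move) or L (a loss). A position with no legal move is L; any other position is W exactly when some move reaches an L, and L when every move reaches a W.
n=0: no move → L
n=1: no move → L
n=2: no move → L
n=3: →0(L), so W
n=4: →1(L), so W
n=5: →2(L), so W
n=6: →2(L), so W
n=7: →4(W), 3(W) — all W, so L
n=8: →5(W), 4(W) — all W, so L
n=9: →6(W), 5(W) — all W, so L
n=10: →7(L), so W
n=11: →8(L), so W
n=12: →9(L), so W
n=13: →9(L), so W
n=14: →11(W), 10(W) — all W, so L
n=15: →12(W), 11(W) — all W, so L
n=16: →13(W), 12(W) — all W, so L
n=17: →14(L), so W
n=18: →15(L), so W
n=19: →16(L), so W
The starting position 19 is W: the player to move should remove 3, leaving 16, handing over an L position.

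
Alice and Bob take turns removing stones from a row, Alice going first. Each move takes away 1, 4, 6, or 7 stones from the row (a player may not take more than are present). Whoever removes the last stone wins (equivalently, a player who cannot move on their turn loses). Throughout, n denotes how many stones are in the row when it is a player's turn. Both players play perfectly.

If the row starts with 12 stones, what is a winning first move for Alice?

Remove 7, leaving 5.

Use the standard recursion: the mover loses at a terminal position; elsewhere, the mover wins exactly when some move hands the opponent an L position.
n=0: no move → L
n=1: →0(L), so W
n=2: →1(W) only, which is W, so L
n=3: →2(L), so W
n=4: →0(L), so W
n=5: →4(W), 1(W) — all W, so L
n=6: →5(L), so W
n=7: →0(L), so W
n=8: →2(L), so W
n=9: →5(L), so W
n=10: →9(W), 6(W), 4(W), 3(W) — all W, so L
n=11: →10(L), so W
n=12: →5(L), so W
From 12, the L positions reachable in one move are: 5.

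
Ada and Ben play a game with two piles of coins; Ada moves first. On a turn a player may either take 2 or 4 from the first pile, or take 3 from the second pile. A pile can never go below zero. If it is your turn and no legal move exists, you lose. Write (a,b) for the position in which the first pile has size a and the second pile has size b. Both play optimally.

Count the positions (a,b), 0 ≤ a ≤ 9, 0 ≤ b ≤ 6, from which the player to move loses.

Work bottom-up. With no move the player to move loses. Otherwise the position is W if at least one move leads to an L position for the opponent, and L if every move leads to a W.
Every move lowers a or b (never raises either), so fill the grid row by row in increasing a, and left to right within a row: each cell's successors are then already labelled.
      b=0  b=1  b=2  b=3  b=4  b=5  b=6
a=0:    L    L    L    W    W    W    L
a=1:    L    L    L    W    W    W    L
a=2:    W    W    W    L    L    L    W
a=3:    W    W    W    L    L    L    W
a=4:    W    W    W    W    W    W    W
a=5:    W    W    W    W    W    W    W
a=6:    L    L    L    W    W    W    L
a=7:    L    L    L    W    W    W    L
a=8:    W    W    W    L    L    L    W
a=9:    W    W    W    L    L    L    W
Cells with no legal move (terminal, hence L): (0,0), (0,1), (0,2), (1,0), (1,1), (1,2).
The remaining L cells, each justified by listing all of its moves:
(0,6): →(0,3)(W) only, which is W, so L
(1,6): →(1,3)(W) only, which is W, so L
(2,3): →(0,3)(W), (2,0)(W) — all W, so L
(2,4): →(0,4)(W), (2,1)(W) — all W, so L
(2,5): →(0,5)(W), (2,2)(W) — all W, so L
(3,3): →(1,3)(W), (3,0)(W) — all W, so L
(3,4): →(1,4)(W), (3,1)(W) — all W, so L
(3,5): →(1,5)(W), (3,2)(W) — all W, so L
(6,0): →(4,0)(W), (2,0)(W) — all W, so L
(6,1): →(4,1)(W), (2,1)(W) — all W, so L
(6,2): →(4,2)(W), (2,2)(W) — all W, so L
(6,6): →(4,6)(W), (2,6)(W), (6,3)(W) — all W, so L
(7,0): →(5,0)(W), (3,0)(W) — all W, so L
(7,1): →(5,1)(W), (3,1)(W) — all W, so L
(7,2): →(5,2)(W), (3,2)(W) — all W, so L
(7,6): →(5,6)(W), (3,6)(W), (7,3)(W) — all W, so L
(8,3): →(6,3)(W), (4,3)(W), (8,0)(W) — all W, so L
(8,4): →(6,4)(W), (4,4)(W), (8,1)(W) — all W, so L
(8,5): →(6,5)(W), (4,5)(W), (8,2)(W) — all W, so L
(9,3): →(7,3)(W), (5,3)(W), (9,0)(W) — all W, so L
(9,4): →(7,4)(W), (5,4)(W), (9,1)(W) — all W, so L
(9,5): →(7,5)(W), (5,5)(W), (9,2)(W) — all W, so L
Every other cell has at least one move into one of the L cells above, so it is W.
L cells per row: a=0: 4, a=1: 4, a=2: 3, a=3: 3, a=4: 0, a=5: 0, a=6: 4, a=7: 4, a=8: 3, a=9: 3; total 28.

28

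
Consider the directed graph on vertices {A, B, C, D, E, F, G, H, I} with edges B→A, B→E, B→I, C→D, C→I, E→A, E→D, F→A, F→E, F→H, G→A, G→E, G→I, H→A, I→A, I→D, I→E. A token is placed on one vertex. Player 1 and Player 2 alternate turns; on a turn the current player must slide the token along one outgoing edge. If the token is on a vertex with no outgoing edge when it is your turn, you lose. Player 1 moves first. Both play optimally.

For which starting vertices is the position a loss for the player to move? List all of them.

Classify positions by backward induction: terminal positions (no move available) are L. From any other position, the mover wins iff some move reaches an L.
Every edge goes from a vertex to one that appears earlier in the order A, D, E, I, G, H, C, F, B, so processing vertices in that order labels each vertex after all of its successors.
A: no outgoing edge → L
D: no outgoing edge → L
E: W (go to D, an L position)
I: W (go to D, an L position)
G: W (go to A, an L position)
H: W (go to A, an L position)
C: W (go to D, an L position)
F: W (go to A, an L position)
B: W (go to A, an L position)
Reading off the rows marked L gives the requested list; there are 2 such vertices.

A, D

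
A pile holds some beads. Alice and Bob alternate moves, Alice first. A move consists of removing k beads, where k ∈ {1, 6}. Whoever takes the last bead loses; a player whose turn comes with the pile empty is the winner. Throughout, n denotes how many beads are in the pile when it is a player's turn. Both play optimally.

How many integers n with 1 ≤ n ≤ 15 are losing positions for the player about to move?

Build the W/L table. Terminal = W. A non-terminal position is W if it has a move to some L; otherwise it is L.
n=0: no move; the opponent has just taken the last bead and therefore loses → W
n=1: L (sole option 0(W) is W)
n=2: W (go to 1, an L position)
n=3: L (sole option 2(W) is W)
n=4: W (go to 3, an L position)
n=5: L (sole option 4(W) is W)
n=6: W (go to 5, an L position)
n=7: W (go to 1, an L position)
n=8: L (options 7(W), 2(W) are all W)
n=9: W (go to 8, an L position)
n=10: L (options 9(W), 4(W) are all W)
n=11: W (go to 10, an L position)
n=12: L (options 11(W), 6(W) are all W)
n=13: W (go to 12, an L position)
n=14: W (go to 8, an L position)
n=15: L (options 14(W), 9(W) are all W)
L entries with 1 ≤ n ≤ 15 (the range starts at n=1): n = 1, 3, 5, 8, 10, 12, 15; that makes 7.

7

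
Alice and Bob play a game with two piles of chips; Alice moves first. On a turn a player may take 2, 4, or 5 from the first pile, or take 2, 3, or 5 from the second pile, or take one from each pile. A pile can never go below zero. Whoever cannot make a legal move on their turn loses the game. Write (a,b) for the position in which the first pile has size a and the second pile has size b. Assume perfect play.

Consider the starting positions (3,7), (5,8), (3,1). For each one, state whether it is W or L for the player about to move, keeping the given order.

(3,7): W, (5,8): W, (3,1): L

Work bottom-up. With no move the player to move loses. Otherwise the position is W if at least one move leads to an L position for the opponent, and L if every move leads to a W.
No move ever increases a pile, so every position that can arise here has a ≤ 5 and b ≤ 8; it is enough to label the cells with 0 ≤ a ≤ 5 and 0 ≤ b ≤ 8.
Every move lowers a or b (never raises either), so fill the grid row by row in increasing a, and left to right within a row: each cell's successors are then already labelled.
      b=0  b=1  b=2  b=3  b=4  b=5  b=6  b=7  b=8
a=0:    L    L    W    W    W    W    W    L    L
a=1:    L    W    W    W    L    W    W    W    W
a=2:    W    W    L    L    W    W    W    W    W
a=3:    W    L    L    W    W    W    W    W    L
a=4:    W    W    W    W    L    L    W    W    W
a=5:    W    W    W    L    W    W    W    W    W
Cells with no legal move (terminal, hence L): (0,0), (0,1), (1,0).
The remaining L cells, each justified by listing all of its moves:
(0,7): L (options (0,5)(W), (0,4)(W), (0,2)(W) are all W)
(0,8): L (options (0,6)(W), (0,5)(W), (0,3)(W) are all W)
(1,4): L (options (1,2)(W), (1,1)(W), (0,3)(W) are all W)
(2,2): L (options (0,2)(W), (2,0)(W), (1,1)(W) are all W)
(2,3): L (options (0,3)(W), (2,1)(W), (2,0)(W), (1,2)(W) are all W)
(3,1): L (options (1,1)(W), (2,0)(W) are all W)
(3,2): L (options (1,2)(W), (3,0)(W), (2,1)(W) are all W)
(3,8): L (options (1,8)(W), (3,6)(W), (3,5)(W), (3,3)(W), (2,7)(W) are all W)
(4,4): L (options (2,4)(W), (0,4)(W), (4,2)(W), (4,1)(W), (3,3)(W) are all W)
(4,5): L (options (2,5)(W), (0,5)(W), (4,3)(W), (4,2)(W), (4,0)(W), (3,4)(W) are all W)
(5,3): L (options (3,3)(W), (1,3)(W), (0,3)(W), (5,1)(W), (5,0)(W), (4,2)(W) are all W)
Every other cell has at least one move into one of the L cells above, so it is W.
(3,7): the move to (3,2) reaches an L cell, so W
(5,8): the move to (3,8) reaches an L cell, so W
(3,1): one of the L cells justified above, so L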